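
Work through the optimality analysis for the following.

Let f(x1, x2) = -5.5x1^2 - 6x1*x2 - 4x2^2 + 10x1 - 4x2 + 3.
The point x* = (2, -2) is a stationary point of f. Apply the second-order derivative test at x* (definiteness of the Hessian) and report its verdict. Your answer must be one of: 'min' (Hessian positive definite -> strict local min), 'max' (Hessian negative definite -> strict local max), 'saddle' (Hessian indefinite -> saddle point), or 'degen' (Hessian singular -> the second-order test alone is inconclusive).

Compute the Hessian H = grad^2 f:
  H = [[-11, -6], [-6, -8]]
Verify stationarity: grad f(x*) = H x* + g = (0, 0).
Eigenvalues of H: -15.6847, -3.3153.
Both eigenvalues < 0, so H is negative definite -> x* is a strict local max.

max


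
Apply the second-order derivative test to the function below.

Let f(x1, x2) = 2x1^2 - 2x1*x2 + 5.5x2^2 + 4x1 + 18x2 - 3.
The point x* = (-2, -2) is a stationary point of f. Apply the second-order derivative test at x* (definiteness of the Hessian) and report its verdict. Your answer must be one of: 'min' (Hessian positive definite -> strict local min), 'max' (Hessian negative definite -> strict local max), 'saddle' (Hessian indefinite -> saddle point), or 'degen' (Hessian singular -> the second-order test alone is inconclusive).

Compute the Hessian H = grad^2 f:
  H = [[4, -2], [-2, 11]]
Verify stationarity: grad f(x*) = H x* + g = (0, 0).
Eigenvalues of H: 3.4689, 11.5311.
Both eigenvalues > 0, so H is positive definite -> x* is a strict local min.

min


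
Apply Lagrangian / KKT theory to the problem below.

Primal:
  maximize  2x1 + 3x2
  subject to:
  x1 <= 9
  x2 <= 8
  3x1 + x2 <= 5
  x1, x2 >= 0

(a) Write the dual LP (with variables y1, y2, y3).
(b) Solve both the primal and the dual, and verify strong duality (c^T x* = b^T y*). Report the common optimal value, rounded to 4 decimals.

The standard primal-dual pair for 'max c^T x s.t. A x <= b, x >= 0' is:
  Dual:  min b^T y  s.t.  A^T y >= c,  y >= 0.

So the dual LP is:
  minimize  9y1 + 8y2 + 5y3
  subject to:
    y1 + 3y3 >= 2
    y2 + y3 >= 3
    y1, y2, y3 >= 0

Solving the primal: x* = (0, 5).
  primal value c^T x* = 15.
Solving the dual: y* = (0, 0, 3).
  dual value b^T y* = 15.
Strong duality: c^T x* = b^T y*. Confirmed.

15


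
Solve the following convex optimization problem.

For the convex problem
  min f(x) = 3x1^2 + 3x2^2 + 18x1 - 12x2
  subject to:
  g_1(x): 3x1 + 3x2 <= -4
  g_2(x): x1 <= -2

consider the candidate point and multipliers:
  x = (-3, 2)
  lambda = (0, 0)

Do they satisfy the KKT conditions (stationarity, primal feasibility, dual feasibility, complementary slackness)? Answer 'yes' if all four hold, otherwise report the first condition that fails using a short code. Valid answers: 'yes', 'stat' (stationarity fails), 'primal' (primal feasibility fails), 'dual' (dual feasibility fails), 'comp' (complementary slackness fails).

Gradient of f: grad f(x) = Q x + c = (0, 0)
Constraint values g_i(x) = a_i^T x - b_i:
  g_1((-3, 2)) = 1
  g_2((-3, 2)) = -1
Stationarity residual: grad f(x) + sum_i lambda_i a_i = (0, 0)
  -> stationarity OK
Primal feasibility (all g_i <= 0): FAILS
Dual feasibility (all lambda_i >= 0): OK
Complementary slackness (lambda_i * g_i(x) = 0 for all i): OK

Verdict: the first failing condition is primal_feasibility -> primal.

primal


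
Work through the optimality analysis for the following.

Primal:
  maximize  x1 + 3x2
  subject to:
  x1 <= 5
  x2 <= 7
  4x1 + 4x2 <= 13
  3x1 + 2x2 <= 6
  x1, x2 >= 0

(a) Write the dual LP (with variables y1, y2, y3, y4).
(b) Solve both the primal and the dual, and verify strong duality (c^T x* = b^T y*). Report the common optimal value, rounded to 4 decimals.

The standard primal-dual pair for 'max c^T x s.t. A x <= b, x >= 0' is:
  Dual:  min b^T y  s.t.  A^T y >= c,  y >= 0.

So the dual LP is:
  minimize  5y1 + 7y2 + 13y3 + 6y4
  subject to:
    y1 + 4y3 + 3y4 >= 1
    y2 + 4y3 + 2y4 >= 3
    y1, y2, y3, y4 >= 0

Solving the primal: x* = (0, 3).
  primal value c^T x* = 9.
Solving the dual: y* = (0, 0, 0, 1.5).
  dual value b^T y* = 9.
Strong duality: c^T x* = b^T y*. Confirmed.

9


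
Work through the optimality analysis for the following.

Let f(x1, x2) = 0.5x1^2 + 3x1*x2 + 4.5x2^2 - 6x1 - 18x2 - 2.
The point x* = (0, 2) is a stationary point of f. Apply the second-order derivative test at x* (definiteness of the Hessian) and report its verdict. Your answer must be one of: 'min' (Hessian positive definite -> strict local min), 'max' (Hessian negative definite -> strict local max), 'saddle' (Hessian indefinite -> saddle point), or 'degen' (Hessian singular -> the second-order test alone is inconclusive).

Compute the Hessian H = grad^2 f:
  H = [[1, 3], [3, 9]]
Verify stationarity: grad f(x*) = H x* + g = (0, 0).
Eigenvalues of H: 0, 10.
H has a zero eigenvalue (singular; positive semidefinite but not definite), so H is neither positive definite, negative definite, nor indefinite. The second-order test alone is inconclusive -> degen.
(Indeed, f is constant along the null direction of H through x*, so x* is not a strict local extremum.)

degen


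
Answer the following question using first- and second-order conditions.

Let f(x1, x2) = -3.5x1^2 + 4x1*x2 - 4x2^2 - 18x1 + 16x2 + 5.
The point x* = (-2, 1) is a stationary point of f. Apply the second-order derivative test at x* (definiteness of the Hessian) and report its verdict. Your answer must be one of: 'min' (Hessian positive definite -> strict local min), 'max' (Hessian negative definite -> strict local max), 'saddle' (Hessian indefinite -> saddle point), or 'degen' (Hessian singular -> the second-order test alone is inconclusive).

Compute the Hessian H = grad^2 f:
  H = [[-7, 4], [4, -8]]
Verify stationarity: grad f(x*) = H x* + g = (0, 0).
Eigenvalues of H: -11.5311, -3.4689.
Both eigenvalues < 0, so H is negative definite -> x* is a strict local max.

max


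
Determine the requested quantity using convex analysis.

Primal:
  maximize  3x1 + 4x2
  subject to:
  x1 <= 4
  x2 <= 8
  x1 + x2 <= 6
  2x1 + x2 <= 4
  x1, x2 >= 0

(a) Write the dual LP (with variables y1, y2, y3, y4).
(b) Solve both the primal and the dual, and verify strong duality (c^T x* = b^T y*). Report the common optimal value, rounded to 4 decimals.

The standard primal-dual pair for 'max c^T x s.t. A x <= b, x >= 0' is:
  Dual:  min b^T y  s.t.  A^T y >= c,  y >= 0.

So the dual LP is:
  minimize  4y1 + 8y2 + 6y3 + 4y4
  subject to:
    y1 + y3 + 2y4 >= 3
    y2 + y3 + y4 >= 4
    y1, y2, y3, y4 >= 0

Solving the primal: x* = (0, 4).
  primal value c^T x* = 16.
Solving the dual: y* = (0, 0, 0, 4).
  dual value b^T y* = 16.
Strong duality: c^T x* = b^T y*. Confirmed.

16


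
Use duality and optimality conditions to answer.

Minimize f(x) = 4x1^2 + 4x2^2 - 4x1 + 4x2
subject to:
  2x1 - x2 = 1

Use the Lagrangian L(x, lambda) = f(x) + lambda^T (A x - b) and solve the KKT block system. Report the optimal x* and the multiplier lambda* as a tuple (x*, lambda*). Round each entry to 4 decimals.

Form the Lagrangian:
  L(x, lambda) = (1/2) x^T Q x + c^T x + lambda^T (A x - b)
Stationarity (grad_x L = 0): Q x + c + A^T lambda = 0.
Primal feasibility: A x = b.

This gives the KKT block system:
  [ Q   A^T ] [ x     ]   [-c ]
  [ A    0  ] [ lambda ] = [ b ]

Solving the linear system:
  x*      = (0.3, -0.4)
  lambda* = (0.8)
  f(x*)   = -1.8

x* = (0.3, -0.4), lambda* = (0.8)


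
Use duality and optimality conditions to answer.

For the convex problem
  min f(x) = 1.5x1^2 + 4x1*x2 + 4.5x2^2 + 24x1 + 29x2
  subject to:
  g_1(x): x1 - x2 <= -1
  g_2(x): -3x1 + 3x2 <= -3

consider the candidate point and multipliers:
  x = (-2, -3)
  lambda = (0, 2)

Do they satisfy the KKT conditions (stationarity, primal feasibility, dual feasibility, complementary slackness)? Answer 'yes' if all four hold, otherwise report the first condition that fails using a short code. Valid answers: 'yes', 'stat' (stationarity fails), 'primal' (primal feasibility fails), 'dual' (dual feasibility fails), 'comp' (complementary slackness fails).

Gradient of f: grad f(x) = Q x + c = (6, -6)
Constraint values g_i(x) = a_i^T x - b_i:
  g_1((-2, -3)) = 2
  g_2((-2, -3)) = 0
Stationarity residual: grad f(x) + sum_i lambda_i a_i = (0, 0)
  -> stationarity OK
Primal feasibility (all g_i <= 0): FAILS
Dual feasibility (all lambda_i >= 0): OK
Complementary slackness (lambda_i * g_i(x) = 0 for all i): OK

Verdict: the first failing condition is primal_feasibility -> primal.

primal


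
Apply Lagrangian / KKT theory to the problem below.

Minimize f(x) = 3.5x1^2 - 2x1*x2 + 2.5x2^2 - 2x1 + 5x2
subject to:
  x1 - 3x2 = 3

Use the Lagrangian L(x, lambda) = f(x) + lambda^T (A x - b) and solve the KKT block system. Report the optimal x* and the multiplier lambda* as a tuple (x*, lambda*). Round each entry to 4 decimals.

Form the Lagrangian:
  L(x, lambda) = (1/2) x^T Q x + c^T x + lambda^T (A x - b)
Stationarity (grad_x L = 0): Q x + c + A^T lambda = 0.
Primal feasibility: A x = b.

This gives the KKT block system:
  [ Q   A^T ] [ x     ]   [-c ]
  [ A    0  ] [ lambda ] = [ b ]

Solving the linear system:
  x*      = (0, -1)
  lambda* = (0)
  f(x*)   = -2.5

x* = (0, -1), lambda* = (0)


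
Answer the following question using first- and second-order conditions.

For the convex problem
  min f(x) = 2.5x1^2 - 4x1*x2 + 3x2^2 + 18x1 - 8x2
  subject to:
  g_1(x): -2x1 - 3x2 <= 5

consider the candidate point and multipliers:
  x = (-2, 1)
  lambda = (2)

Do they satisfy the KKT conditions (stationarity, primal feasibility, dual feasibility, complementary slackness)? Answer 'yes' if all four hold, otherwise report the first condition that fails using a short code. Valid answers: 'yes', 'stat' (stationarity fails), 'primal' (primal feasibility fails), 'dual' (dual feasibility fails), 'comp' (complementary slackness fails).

Gradient of f: grad f(x) = Q x + c = (4, 6)
Constraint values g_i(x) = a_i^T x - b_i:
  g_1((-2, 1)) = -4
Stationarity residual: grad f(x) + sum_i lambda_i a_i = (0, 0)
  -> stationarity OK
Primal feasibility (all g_i <= 0): OK
Dual feasibility (all lambda_i >= 0): OK
Complementary slackness (lambda_i * g_i(x) = 0 for all i): FAILS

Verdict: the first failing condition is complementary_slackness -> comp.

comp


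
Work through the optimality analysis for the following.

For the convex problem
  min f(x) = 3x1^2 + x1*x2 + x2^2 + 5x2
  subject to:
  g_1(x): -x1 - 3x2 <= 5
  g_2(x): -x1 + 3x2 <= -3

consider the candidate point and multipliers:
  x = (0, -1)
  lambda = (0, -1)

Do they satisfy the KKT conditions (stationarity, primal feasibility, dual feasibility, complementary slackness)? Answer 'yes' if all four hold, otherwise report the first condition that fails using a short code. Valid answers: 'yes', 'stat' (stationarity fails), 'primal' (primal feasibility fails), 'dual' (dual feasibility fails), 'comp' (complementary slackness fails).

Gradient of f: grad f(x) = Q x + c = (-1, 3)
Constraint values g_i(x) = a_i^T x - b_i:
  g_1((0, -1)) = -2
  g_2((0, -1)) = 0
Stationarity residual: grad f(x) + sum_i lambda_i a_i = (0, 0)
  -> stationarity OK
Primal feasibility (all g_i <= 0): OK
Dual feasibility (all lambda_i >= 0): FAILS
Complementary slackness (lambda_i * g_i(x) = 0 for all i): OK

Verdict: the first failing condition is dual_feasibility -> dual.

dual


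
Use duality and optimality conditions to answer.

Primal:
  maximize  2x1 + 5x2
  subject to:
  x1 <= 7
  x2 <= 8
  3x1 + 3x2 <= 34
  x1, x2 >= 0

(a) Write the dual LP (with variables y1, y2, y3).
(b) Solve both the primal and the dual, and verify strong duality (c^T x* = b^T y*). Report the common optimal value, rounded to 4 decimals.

The standard primal-dual pair for 'max c^T x s.t. A x <= b, x >= 0' is:
  Dual:  min b^T y  s.t.  A^T y >= c,  y >= 0.

So the dual LP is:
  minimize  7y1 + 8y2 + 34y3
  subject to:
    y1 + 3y3 >= 2
    y2 + 3y3 >= 5
    y1, y2, y3 >= 0

Solving the primal: x* = (3.3333, 8).
  primal value c^T x* = 46.6667.
Solving the dual: y* = (0, 3, 0.6667).
  dual value b^T y* = 46.6667.
Strong duality: c^T x* = b^T y*. Confirmed.

46.6667


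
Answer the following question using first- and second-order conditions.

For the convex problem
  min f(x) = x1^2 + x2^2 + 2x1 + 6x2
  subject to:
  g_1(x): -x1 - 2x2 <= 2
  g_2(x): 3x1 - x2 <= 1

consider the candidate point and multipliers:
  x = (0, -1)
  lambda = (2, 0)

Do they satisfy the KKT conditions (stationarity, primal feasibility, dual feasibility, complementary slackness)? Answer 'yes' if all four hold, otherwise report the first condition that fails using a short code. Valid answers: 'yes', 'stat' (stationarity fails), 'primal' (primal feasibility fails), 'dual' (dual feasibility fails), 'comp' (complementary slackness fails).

Gradient of f: grad f(x) = Q x + c = (2, 4)
Constraint values g_i(x) = a_i^T x - b_i:
  g_1((0, -1)) = 0
  g_2((0, -1)) = 0
Stationarity residual: grad f(x) + sum_i lambda_i a_i = (0, 0)
  -> stationarity OK
Primal feasibility (all g_i <= 0): OK
Dual feasibility (all lambda_i >= 0): OK
Complementary slackness (lambda_i * g_i(x) = 0 for all i): OK

Verdict: yes, KKT holds.

yes


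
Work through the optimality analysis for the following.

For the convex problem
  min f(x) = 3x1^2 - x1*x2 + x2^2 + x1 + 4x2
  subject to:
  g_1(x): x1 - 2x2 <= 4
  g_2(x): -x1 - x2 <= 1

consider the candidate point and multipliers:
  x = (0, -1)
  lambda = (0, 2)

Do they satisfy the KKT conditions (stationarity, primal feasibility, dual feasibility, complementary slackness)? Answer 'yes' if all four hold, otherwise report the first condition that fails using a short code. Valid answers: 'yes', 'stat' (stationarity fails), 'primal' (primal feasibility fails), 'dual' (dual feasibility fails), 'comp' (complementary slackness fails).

Gradient of f: grad f(x) = Q x + c = (2, 2)
Constraint values g_i(x) = a_i^T x - b_i:
  g_1((0, -1)) = -2
  g_2((0, -1)) = 0
Stationarity residual: grad f(x) + sum_i lambda_i a_i = (0, 0)
  -> stationarity OK
Primal feasibility (all g_i <= 0): OK
Dual feasibility (all lambda_i >= 0): OK
Complementary slackness (lambda_i * g_i(x) = 0 for all i): OK

Verdict: yes, KKT holds.

yes


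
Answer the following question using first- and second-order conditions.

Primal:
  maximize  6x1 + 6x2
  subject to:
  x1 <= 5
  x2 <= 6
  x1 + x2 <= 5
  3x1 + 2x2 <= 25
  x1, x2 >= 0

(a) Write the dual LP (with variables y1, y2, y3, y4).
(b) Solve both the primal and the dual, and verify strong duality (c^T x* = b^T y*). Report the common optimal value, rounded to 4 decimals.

The standard primal-dual pair for 'max c^T x s.t. A x <= b, x >= 0' is:
  Dual:  min b^T y  s.t.  A^T y >= c,  y >= 0.

So the dual LP is:
  minimize  5y1 + 6y2 + 5y3 + 25y4
  subject to:
    y1 + y3 + 3y4 >= 6
    y2 + y3 + 2y4 >= 6
    y1, y2, y3, y4 >= 0

Solving the primal: x* = (0, 5).
  primal value c^T x* = 30.
Solving the dual: y* = (0, 0, 6, 0).
  dual value b^T y* = 30.
Strong duality: c^T x* = b^T y*. Confirmed.

30


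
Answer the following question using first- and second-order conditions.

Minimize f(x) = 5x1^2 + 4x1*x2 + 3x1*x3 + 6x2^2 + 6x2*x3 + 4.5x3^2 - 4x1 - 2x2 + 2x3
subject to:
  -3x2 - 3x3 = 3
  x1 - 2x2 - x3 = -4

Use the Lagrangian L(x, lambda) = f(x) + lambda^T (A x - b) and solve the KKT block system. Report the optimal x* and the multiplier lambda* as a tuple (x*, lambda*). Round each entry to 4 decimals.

Form the Lagrangian:
  L(x, lambda) = (1/2) x^T Q x + c^T x + lambda^T (A x - b)
Stationarity (grad_x L = 0): Q x + c + A^T lambda = 0.
Primal feasibility: A x = b.

This gives the KKT block system:
  [ Q   A^T ] [ x     ]   [-c ]
  [ A    0  ] [ lambda ] = [ b ]

Solving the linear system:
  x*      = (-2, 3, -4)
  lambda* = (-15.3333, 24)
  f(x*)   = 68

x* = (-2, 3, -4), lambda* = (-15.3333, 24)


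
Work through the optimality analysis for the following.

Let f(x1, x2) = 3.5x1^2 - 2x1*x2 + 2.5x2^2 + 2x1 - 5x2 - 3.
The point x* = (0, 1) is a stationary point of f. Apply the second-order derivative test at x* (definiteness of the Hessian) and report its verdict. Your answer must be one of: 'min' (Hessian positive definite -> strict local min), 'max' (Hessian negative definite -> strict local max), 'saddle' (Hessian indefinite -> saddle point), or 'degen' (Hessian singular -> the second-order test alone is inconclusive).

Compute the Hessian H = grad^2 f:
  H = [[7, -2], [-2, 5]]
Verify stationarity: grad f(x*) = H x* + g = (0, 0).
Eigenvalues of H: 3.7639, 8.2361.
Both eigenvalues > 0, so H is positive definite -> x* is a strict local min.

min


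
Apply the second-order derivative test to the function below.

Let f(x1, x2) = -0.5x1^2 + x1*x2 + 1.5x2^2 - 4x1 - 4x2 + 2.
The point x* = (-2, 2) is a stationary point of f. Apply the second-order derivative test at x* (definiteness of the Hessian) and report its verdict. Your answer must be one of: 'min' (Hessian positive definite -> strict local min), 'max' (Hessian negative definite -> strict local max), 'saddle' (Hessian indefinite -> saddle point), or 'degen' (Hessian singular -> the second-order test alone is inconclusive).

Compute the Hessian H = grad^2 f:
  H = [[-1, 1], [1, 3]]
Verify stationarity: grad f(x*) = H x* + g = (0, 0).
Eigenvalues of H: -1.2361, 3.2361.
Eigenvalues have mixed signs, so H is indefinite -> x* is a saddle point.

saddle


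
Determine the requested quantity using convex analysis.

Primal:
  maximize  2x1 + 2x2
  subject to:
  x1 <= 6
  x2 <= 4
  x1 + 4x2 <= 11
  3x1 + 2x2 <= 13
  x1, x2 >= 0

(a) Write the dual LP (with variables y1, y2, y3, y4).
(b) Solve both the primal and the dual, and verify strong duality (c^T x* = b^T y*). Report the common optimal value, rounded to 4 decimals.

The standard primal-dual pair for 'max c^T x s.t. A x <= b, x >= 0' is:
  Dual:  min b^T y  s.t.  A^T y >= c,  y >= 0.

So the dual LP is:
  minimize  6y1 + 4y2 + 11y3 + 13y4
  subject to:
    y1 + y3 + 3y4 >= 2
    y2 + 4y3 + 2y4 >= 2
    y1, y2, y3, y4 >= 0

Solving the primal: x* = (3, 2).
  primal value c^T x* = 10.
Solving the dual: y* = (0, 0, 0.2, 0.6).
  dual value b^T y* = 10.
Strong duality: c^T x* = b^T y*. Confirmed.

10


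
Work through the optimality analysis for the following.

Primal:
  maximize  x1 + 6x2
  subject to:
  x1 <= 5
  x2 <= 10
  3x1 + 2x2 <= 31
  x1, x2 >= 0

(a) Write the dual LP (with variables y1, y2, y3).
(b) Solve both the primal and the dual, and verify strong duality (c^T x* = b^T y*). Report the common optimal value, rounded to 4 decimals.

The standard primal-dual pair for 'max c^T x s.t. A x <= b, x >= 0' is:
  Dual:  min b^T y  s.t.  A^T y >= c,  y >= 0.

So the dual LP is:
  minimize  5y1 + 10y2 + 31y3
  subject to:
    y1 + 3y3 >= 1
    y2 + 2y3 >= 6
    y1, y2, y3 >= 0

Solving the primal: x* = (3.6667, 10).
  primal value c^T x* = 63.6667.
Solving the dual: y* = (0, 5.3333, 0.3333).
  dual value b^T y* = 63.6667.
Strong duality: c^T x* = b^T y*. Confirmed.

63.6667


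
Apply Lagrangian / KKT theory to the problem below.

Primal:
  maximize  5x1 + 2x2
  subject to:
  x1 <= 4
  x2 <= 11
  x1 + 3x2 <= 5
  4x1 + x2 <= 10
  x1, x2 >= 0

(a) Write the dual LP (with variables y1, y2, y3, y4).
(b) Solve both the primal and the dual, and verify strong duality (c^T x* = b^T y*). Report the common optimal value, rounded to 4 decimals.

The standard primal-dual pair for 'max c^T x s.t. A x <= b, x >= 0' is:
  Dual:  min b^T y  s.t.  A^T y >= c,  y >= 0.

So the dual LP is:
  minimize  4y1 + 11y2 + 5y3 + 10y4
  subject to:
    y1 + y3 + 4y4 >= 5
    y2 + 3y3 + y4 >= 2
    y1, y2, y3, y4 >= 0

Solving the primal: x* = (2.2727, 0.9091).
  primal value c^T x* = 13.1818.
Solving the dual: y* = (0, 0, 0.2727, 1.1818).
  dual value b^T y* = 13.1818.
Strong duality: c^T x* = b^T y*. Confirmed.

13.1818


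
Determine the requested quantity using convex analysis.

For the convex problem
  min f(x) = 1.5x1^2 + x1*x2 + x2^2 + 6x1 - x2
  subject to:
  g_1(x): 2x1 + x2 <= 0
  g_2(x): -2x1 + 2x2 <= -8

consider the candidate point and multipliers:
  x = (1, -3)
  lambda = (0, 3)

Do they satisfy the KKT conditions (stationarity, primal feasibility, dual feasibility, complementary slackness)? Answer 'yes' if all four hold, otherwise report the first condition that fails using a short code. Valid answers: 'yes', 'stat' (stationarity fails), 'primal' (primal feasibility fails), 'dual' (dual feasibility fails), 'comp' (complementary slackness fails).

Gradient of f: grad f(x) = Q x + c = (6, -6)
Constraint values g_i(x) = a_i^T x - b_i:
  g_1((1, -3)) = -1
  g_2((1, -3)) = 0
Stationarity residual: grad f(x) + sum_i lambda_i a_i = (0, 0)
  -> stationarity OK
Primal feasibility (all g_i <= 0): OK
Dual feasibility (all lambda_i >= 0): OK
Complementary slackness (lambda_i * g_i(x) = 0 for all i): OK

Verdict: yes, KKT holds.

yes


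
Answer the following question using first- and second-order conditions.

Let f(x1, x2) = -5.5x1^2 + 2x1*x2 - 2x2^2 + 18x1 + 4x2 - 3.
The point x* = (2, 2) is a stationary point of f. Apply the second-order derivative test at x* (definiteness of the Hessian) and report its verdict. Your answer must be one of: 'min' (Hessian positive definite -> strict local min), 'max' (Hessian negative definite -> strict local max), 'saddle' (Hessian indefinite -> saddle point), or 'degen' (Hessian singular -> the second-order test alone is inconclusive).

Compute the Hessian H = grad^2 f:
  H = [[-11, 2], [2, -4]]
Verify stationarity: grad f(x*) = H x* + g = (0, 0).
Eigenvalues of H: -11.5311, -3.4689.
Both eigenvalues < 0, so H is negative definite -> x* is a strict local max.

max


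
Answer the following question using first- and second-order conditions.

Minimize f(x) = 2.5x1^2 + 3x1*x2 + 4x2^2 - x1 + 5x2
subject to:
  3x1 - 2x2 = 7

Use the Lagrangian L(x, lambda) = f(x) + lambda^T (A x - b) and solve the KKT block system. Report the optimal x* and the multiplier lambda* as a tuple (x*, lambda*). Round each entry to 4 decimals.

Form the Lagrangian:
  L(x, lambda) = (1/2) x^T Q x + c^T x + lambda^T (A x - b)
Stationarity (grad_x L = 0): Q x + c + A^T lambda = 0.
Primal feasibility: A x = b.

This gives the KKT block system:
  [ Q   A^T ] [ x     ]   [-c ]
  [ A    0  ] [ lambda ] = [ b ]

Solving the linear system:
  x*      = (1.4375, -1.3438)
  lambda* = (-0.7187)
  f(x*)   = -1.5625

x* = (1.4375, -1.3438), lambda* = (-0.7187)


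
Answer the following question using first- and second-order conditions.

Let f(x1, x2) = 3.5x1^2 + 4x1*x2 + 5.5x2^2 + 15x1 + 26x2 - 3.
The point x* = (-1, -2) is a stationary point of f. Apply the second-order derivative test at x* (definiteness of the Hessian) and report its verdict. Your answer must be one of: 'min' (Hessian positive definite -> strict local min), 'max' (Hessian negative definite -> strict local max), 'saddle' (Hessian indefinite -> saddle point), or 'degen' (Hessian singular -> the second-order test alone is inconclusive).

Compute the Hessian H = grad^2 f:
  H = [[7, 4], [4, 11]]
Verify stationarity: grad f(x*) = H x* + g = (0, 0).
Eigenvalues of H: 4.5279, 13.4721.
Both eigenvalues > 0, so H is positive definite -> x* is a strict local min.

min


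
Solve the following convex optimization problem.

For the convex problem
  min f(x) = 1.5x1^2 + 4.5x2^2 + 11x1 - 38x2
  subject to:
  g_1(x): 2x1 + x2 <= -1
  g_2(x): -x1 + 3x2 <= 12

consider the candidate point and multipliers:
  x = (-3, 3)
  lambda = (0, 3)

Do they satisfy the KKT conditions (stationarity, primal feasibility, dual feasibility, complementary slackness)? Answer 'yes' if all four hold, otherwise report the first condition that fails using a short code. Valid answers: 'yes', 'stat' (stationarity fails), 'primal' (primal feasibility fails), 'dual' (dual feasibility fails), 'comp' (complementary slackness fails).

Gradient of f: grad f(x) = Q x + c = (2, -11)
Constraint values g_i(x) = a_i^T x - b_i:
  g_1((-3, 3)) = -2
  g_2((-3, 3)) = 0
Stationarity residual: grad f(x) + sum_i lambda_i a_i = (-1, -2)
  -> stationarity FAILS
Primal feasibility (all g_i <= 0): OK
Dual feasibility (all lambda_i >= 0): OK
Complementary slackness (lambda_i * g_i(x) = 0 for all i): OK

Verdict: the first failing condition is stationarity -> stat.

stat


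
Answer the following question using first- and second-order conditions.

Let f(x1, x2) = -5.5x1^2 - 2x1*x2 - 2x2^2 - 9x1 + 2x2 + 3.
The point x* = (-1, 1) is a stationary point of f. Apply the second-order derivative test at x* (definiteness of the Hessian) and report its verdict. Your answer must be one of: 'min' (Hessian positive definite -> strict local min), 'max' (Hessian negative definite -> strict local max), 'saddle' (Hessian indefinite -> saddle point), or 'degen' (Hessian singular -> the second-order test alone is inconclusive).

Compute the Hessian H = grad^2 f:
  H = [[-11, -2], [-2, -4]]
Verify stationarity: grad f(x*) = H x* + g = (0, 0).
Eigenvalues of H: -11.5311, -3.4689.
Both eigenvalues < 0, so H is negative definite -> x* is a strict local max.

max


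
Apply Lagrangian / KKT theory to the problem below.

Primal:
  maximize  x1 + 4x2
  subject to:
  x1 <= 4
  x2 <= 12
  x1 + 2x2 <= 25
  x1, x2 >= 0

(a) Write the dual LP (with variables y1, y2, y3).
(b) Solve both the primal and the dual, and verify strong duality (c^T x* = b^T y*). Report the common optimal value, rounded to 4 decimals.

The standard primal-dual pair for 'max c^T x s.t. A x <= b, x >= 0' is:
  Dual:  min b^T y  s.t.  A^T y >= c,  y >= 0.

So the dual LP is:
  minimize  4y1 + 12y2 + 25y3
  subject to:
    y1 + y3 >= 1
    y2 + 2y3 >= 4
    y1, y2, y3 >= 0

Solving the primal: x* = (1, 12).
  primal value c^T x* = 49.
Solving the dual: y* = (0, 2, 1).
  dual value b^T y* = 49.
Strong duality: c^T x* = b^T y*. Confirmed.

49


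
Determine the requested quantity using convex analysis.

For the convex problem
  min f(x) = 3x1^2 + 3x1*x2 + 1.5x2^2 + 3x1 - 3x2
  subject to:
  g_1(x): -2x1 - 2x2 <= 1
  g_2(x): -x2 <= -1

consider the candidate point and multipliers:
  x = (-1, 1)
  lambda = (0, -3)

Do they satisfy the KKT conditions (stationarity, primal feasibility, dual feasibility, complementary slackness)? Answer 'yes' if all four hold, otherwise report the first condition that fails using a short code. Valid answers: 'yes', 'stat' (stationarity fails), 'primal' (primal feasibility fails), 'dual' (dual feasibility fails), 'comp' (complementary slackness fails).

Gradient of f: grad f(x) = Q x + c = (0, -3)
Constraint values g_i(x) = a_i^T x - b_i:
  g_1((-1, 1)) = -1
  g_2((-1, 1)) = 0
Stationarity residual: grad f(x) + sum_i lambda_i a_i = (0, 0)
  -> stationarity OK
Primal feasibility (all g_i <= 0): OK
Dual feasibility (all lambda_i >= 0): FAILS
Complementary slackness (lambda_i * g_i(x) = 0 for all i): OK

Verdict: the first failing condition is dual_feasibility -> dual.

dual


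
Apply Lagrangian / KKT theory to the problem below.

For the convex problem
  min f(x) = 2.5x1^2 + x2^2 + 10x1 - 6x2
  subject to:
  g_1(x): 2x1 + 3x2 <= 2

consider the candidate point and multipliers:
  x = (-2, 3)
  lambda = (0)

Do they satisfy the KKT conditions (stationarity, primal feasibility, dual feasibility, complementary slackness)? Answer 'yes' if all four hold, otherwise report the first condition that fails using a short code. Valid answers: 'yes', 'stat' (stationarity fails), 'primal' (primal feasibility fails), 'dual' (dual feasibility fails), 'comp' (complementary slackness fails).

Gradient of f: grad f(x) = Q x + c = (0, 0)
Constraint values g_i(x) = a_i^T x - b_i:
  g_1((-2, 3)) = 3
Stationarity residual: grad f(x) + sum_i lambda_i a_i = (0, 0)
  -> stationarity OK
Primal feasibility (all g_i <= 0): FAILS
Dual feasibility (all lambda_i >= 0): OK
Complementary slackness (lambda_i * g_i(x) = 0 for all i): OK

Verdict: the first failing condition is primal_feasibility -> primal.

primal


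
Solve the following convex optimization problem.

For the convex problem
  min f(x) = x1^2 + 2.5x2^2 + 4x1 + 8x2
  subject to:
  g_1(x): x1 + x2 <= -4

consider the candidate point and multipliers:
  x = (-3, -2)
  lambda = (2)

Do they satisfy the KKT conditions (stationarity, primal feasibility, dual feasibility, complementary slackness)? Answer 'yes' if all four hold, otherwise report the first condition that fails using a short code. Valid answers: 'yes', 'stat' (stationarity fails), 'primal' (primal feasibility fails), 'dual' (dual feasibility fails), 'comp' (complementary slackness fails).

Gradient of f: grad f(x) = Q x + c = (-2, -2)
Constraint values g_i(x) = a_i^T x - b_i:
  g_1((-3, -2)) = -1
Stationarity residual: grad f(x) + sum_i lambda_i a_i = (0, 0)
  -> stationarity OK
Primal feasibility (all g_i <= 0): OK
Dual feasibility (all lambda_i >= 0): OK
Complementary slackness (lambda_i * g_i(x) = 0 for all i): FAILS

Verdict: the first failing condition is complementary_slackness -> comp.

comp


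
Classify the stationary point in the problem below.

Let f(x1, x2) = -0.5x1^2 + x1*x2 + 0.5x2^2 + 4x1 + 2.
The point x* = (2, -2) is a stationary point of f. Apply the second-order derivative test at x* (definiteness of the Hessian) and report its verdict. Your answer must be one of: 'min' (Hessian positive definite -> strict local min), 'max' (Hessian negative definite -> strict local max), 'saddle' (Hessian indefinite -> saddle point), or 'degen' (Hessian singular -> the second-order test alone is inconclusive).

Compute the Hessian H = grad^2 f:
  H = [[-1, 1], [1, 1]]
Verify stationarity: grad f(x*) = H x* + g = (0, 0).
Eigenvalues of H: -1.4142, 1.4142.
Eigenvalues have mixed signs, so H is indefinite -> x* is a saddle point.

saddle


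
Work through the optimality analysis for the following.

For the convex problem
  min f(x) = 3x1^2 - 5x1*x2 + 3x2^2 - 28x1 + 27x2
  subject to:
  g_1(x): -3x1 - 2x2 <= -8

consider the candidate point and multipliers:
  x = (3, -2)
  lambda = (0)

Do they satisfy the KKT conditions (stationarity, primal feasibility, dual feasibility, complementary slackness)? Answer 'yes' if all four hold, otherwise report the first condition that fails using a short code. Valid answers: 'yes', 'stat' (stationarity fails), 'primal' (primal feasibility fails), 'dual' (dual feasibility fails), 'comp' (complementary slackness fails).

Gradient of f: grad f(x) = Q x + c = (0, 0)
Constraint values g_i(x) = a_i^T x - b_i:
  g_1((3, -2)) = 3
Stationarity residual: grad f(x) + sum_i lambda_i a_i = (0, 0)
  -> stationarity OK
Primal feasibility (all g_i <= 0): FAILS
Dual feasibility (all lambda_i >= 0): OK
Complementary slackness (lambda_i * g_i(x) = 0 for all i): OK

Verdict: the first failing condition is primal_feasibility -> primal.

primal


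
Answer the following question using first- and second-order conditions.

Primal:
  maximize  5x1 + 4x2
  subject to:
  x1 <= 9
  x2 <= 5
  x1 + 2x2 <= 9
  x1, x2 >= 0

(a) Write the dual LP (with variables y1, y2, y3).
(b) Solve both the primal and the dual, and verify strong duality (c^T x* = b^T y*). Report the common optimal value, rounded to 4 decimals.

The standard primal-dual pair for 'max c^T x s.t. A x <= b, x >= 0' is:
  Dual:  min b^T y  s.t.  A^T y >= c,  y >= 0.

So the dual LP is:
  minimize  9y1 + 5y2 + 9y3
  subject to:
    y1 + y3 >= 5
    y2 + 2y3 >= 4
    y1, y2, y3 >= 0

Solving the primal: x* = (9, 0).
  primal value c^T x* = 45.
Solving the dual: y* = (3, 0, 2).
  dual value b^T y* = 45.
Strong duality: c^T x* = b^T y*. Confirmed.

45


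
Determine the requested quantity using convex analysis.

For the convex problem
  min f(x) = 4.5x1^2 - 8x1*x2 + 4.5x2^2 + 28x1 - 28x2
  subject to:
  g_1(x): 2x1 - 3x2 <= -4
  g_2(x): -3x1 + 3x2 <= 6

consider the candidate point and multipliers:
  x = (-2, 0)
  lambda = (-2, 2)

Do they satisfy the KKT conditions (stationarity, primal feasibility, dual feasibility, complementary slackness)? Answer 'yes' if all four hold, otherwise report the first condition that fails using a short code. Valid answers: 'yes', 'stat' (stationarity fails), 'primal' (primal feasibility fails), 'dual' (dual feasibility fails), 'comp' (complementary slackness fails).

Gradient of f: grad f(x) = Q x + c = (10, -12)
Constraint values g_i(x) = a_i^T x - b_i:
  g_1((-2, 0)) = 0
  g_2((-2, 0)) = 0
Stationarity residual: grad f(x) + sum_i lambda_i a_i = (0, 0)
  -> stationarity OK
Primal feasibility (all g_i <= 0): OK
Dual feasibility (all lambda_i >= 0): FAILS
Complementary slackness (lambda_i * g_i(x) = 0 for all i): OK

Verdict: the first failing condition is dual_feasibility -> dual.

dual


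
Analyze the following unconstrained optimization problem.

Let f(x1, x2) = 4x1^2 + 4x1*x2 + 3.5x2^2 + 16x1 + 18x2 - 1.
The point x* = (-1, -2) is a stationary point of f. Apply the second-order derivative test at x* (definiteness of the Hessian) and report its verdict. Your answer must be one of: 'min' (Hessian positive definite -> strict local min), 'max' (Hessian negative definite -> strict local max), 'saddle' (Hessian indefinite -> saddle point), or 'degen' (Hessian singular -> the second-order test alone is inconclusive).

Compute the Hessian H = grad^2 f:
  H = [[8, 4], [4, 7]]
Verify stationarity: grad f(x*) = H x* + g = (0, 0).
Eigenvalues of H: 3.4689, 11.5311.
Both eigenvalues > 0, so H is positive definite -> x* is a strict local min.

min


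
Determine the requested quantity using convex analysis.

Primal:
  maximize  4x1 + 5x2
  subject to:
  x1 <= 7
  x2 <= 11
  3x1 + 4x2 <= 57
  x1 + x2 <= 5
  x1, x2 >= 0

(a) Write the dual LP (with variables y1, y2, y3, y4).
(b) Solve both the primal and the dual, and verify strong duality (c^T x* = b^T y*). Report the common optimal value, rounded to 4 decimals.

The standard primal-dual pair for 'max c^T x s.t. A x <= b, x >= 0' is:
  Dual:  min b^T y  s.t.  A^T y >= c,  y >= 0.

So the dual LP is:
  minimize  7y1 + 11y2 + 57y3 + 5y4
  subject to:
    y1 + 3y3 + y4 >= 4
    y2 + 4y3 + y4 >= 5
    y1, y2, y3, y4 >= 0

Solving the primal: x* = (0, 5).
  primal value c^T x* = 25.
Solving the dual: y* = (0, 0, 0, 5).
  dual value b^T y* = 25.
Strong duality: c^T x* = b^T y*. Confirmed.

25


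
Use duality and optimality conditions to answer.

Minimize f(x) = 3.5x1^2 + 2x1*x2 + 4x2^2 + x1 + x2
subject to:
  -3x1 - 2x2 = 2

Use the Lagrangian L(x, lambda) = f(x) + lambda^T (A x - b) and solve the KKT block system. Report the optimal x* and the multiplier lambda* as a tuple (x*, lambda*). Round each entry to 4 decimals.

Form the Lagrangian:
  L(x, lambda) = (1/2) x^T Q x + c^T x + lambda^T (A x - b)
Stationarity (grad_x L = 0): Q x + c + A^T lambda = 0.
Primal feasibility: A x = b.

This gives the KKT block system:
  [ Q   A^T ] [ x     ]   [-c ]
  [ A    0  ] [ lambda ] = [ b ]

Solving the linear system:
  x*      = (-0.5, -0.25)
  lambda* = (-1)
  f(x*)   = 0.625

x* = (-0.5, -0.25), lambda* = (-1)


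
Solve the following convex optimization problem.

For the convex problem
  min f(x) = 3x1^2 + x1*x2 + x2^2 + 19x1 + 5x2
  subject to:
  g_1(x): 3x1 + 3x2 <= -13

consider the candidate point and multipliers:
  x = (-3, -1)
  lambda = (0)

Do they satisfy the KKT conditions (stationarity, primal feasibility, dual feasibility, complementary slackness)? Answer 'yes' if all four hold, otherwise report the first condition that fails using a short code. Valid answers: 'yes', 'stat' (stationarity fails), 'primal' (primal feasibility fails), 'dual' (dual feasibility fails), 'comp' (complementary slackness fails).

Gradient of f: grad f(x) = Q x + c = (0, 0)
Constraint values g_i(x) = a_i^T x - b_i:
  g_1((-3, -1)) = 1
Stationarity residual: grad f(x) + sum_i lambda_i a_i = (0, 0)
  -> stationarity OK
Primal feasibility (all g_i <= 0): FAILS
Dual feasibility (all lambda_i >= 0): OK
Complementary slackness (lambda_i * g_i(x) = 0 for all i): OK

Verdict: the first failing condition is primal_feasibility -> primal.

primal


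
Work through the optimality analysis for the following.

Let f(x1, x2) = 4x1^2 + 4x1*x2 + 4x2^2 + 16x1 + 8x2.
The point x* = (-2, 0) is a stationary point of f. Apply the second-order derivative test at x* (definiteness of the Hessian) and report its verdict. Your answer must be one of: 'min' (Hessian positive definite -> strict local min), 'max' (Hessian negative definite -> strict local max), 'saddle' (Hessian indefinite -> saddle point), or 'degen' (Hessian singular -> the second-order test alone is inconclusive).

Compute the Hessian H = grad^2 f:
  H = [[8, 4], [4, 8]]
Verify stationarity: grad f(x*) = H x* + g = (0, 0).
Eigenvalues of H: 4, 12.
Both eigenvalues > 0, so H is positive definite -> x* is a strict local min.

min


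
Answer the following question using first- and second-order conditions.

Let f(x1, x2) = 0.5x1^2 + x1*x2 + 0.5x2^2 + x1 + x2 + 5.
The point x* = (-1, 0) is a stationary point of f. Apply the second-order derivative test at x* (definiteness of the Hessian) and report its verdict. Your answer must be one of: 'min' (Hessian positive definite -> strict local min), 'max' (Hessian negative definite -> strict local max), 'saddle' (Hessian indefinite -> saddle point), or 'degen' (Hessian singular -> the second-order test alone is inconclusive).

Compute the Hessian H = grad^2 f:
  H = [[1, 1], [1, 1]]
Verify stationarity: grad f(x*) = H x* + g = (0, 0).
Eigenvalues of H: 0, 2.
H has a zero eigenvalue (singular; positive semidefinite but not definite), so H is neither positive definite, negative definite, nor indefinite. The second-order test alone is inconclusive -> degen.
(Indeed, f is constant along the null direction of H through x*, so x* is not a strict local extremum.)

degen


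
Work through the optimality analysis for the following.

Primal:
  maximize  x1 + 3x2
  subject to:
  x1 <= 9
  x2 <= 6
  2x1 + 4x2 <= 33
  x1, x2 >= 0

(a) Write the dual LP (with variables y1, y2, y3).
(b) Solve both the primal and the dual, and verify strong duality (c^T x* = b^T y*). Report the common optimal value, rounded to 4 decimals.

The standard primal-dual pair for 'max c^T x s.t. A x <= b, x >= 0' is:
  Dual:  min b^T y  s.t.  A^T y >= c,  y >= 0.

So the dual LP is:
  minimize  9y1 + 6y2 + 33y3
  subject to:
    y1 + 2y3 >= 1
    y2 + 4y3 >= 3
    y1, y2, y3 >= 0

Solving the primal: x* = (4.5, 6).
  primal value c^T x* = 22.5.
Solving the dual: y* = (0, 1, 0.5).
  dual value b^T y* = 22.5.
Strong duality: c^T x* = b^T y*. Confirmed.

22.5


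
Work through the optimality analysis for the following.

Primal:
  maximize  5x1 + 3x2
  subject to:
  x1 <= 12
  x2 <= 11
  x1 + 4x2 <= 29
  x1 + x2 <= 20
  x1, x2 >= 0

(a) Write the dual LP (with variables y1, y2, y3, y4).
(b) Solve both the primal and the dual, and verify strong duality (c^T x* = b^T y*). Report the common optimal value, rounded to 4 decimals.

The standard primal-dual pair for 'max c^T x s.t. A x <= b, x >= 0' is:
  Dual:  min b^T y  s.t.  A^T y >= c,  y >= 0.

So the dual LP is:
  minimize  12y1 + 11y2 + 29y3 + 20y4
  subject to:
    y1 + y3 + y4 >= 5
    y2 + 4y3 + y4 >= 3
    y1, y2, y3, y4 >= 0

Solving the primal: x* = (12, 4.25).
  primal value c^T x* = 72.75.
Solving the dual: y* = (4.25, 0, 0.75, 0).
  dual value b^T y* = 72.75.
Strong duality: c^T x* = b^T y*. Confirmed.

72.75


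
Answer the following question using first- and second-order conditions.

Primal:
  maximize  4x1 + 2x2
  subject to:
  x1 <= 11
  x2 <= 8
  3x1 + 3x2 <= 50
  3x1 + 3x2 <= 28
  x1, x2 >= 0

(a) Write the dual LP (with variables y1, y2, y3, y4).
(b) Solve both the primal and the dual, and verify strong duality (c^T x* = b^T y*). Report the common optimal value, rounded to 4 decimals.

The standard primal-dual pair for 'max c^T x s.t. A x <= b, x >= 0' is:
  Dual:  min b^T y  s.t.  A^T y >= c,  y >= 0.

So the dual LP is:
  minimize  11y1 + 8y2 + 50y3 + 28y4
  subject to:
    y1 + 3y3 + 3y4 >= 4
    y2 + 3y3 + 3y4 >= 2
    y1, y2, y3, y4 >= 0

Solving the primal: x* = (9.3333, 0).
  primal value c^T x* = 37.3333.
Solving the dual: y* = (0, 0, 0, 1.3333).
  dual value b^T y* = 37.3333.
Strong duality: c^T x* = b^T y*. Confirmed.

37.3333


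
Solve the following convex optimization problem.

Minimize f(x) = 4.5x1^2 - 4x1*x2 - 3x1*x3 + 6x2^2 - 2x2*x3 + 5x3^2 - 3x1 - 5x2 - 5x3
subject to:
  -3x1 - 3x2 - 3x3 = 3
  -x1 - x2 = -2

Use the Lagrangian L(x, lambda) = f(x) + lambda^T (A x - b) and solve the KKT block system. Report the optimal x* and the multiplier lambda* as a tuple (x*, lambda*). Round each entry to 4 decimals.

Form the Lagrangian:
  L(x, lambda) = (1/2) x^T Q x + c^T x + lambda^T (A x - b)
Stationarity (grad_x L = 0): Q x + c + A^T lambda = 0.
Primal feasibility: A x = b.

This gives the KKT block system:
  [ Q   A^T ] [ x     ]   [-c ]
  [ A    0  ] [ lambda ] = [ b ]

Solving the linear system:
  x*      = (0.931, 1.069, -3)
  lambda* = (-13.3103, 50.0345)
  f(x*)   = 73.431

x* = (0.931, 1.069, -3), lambda* = (-13.3103, 50.0345)
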